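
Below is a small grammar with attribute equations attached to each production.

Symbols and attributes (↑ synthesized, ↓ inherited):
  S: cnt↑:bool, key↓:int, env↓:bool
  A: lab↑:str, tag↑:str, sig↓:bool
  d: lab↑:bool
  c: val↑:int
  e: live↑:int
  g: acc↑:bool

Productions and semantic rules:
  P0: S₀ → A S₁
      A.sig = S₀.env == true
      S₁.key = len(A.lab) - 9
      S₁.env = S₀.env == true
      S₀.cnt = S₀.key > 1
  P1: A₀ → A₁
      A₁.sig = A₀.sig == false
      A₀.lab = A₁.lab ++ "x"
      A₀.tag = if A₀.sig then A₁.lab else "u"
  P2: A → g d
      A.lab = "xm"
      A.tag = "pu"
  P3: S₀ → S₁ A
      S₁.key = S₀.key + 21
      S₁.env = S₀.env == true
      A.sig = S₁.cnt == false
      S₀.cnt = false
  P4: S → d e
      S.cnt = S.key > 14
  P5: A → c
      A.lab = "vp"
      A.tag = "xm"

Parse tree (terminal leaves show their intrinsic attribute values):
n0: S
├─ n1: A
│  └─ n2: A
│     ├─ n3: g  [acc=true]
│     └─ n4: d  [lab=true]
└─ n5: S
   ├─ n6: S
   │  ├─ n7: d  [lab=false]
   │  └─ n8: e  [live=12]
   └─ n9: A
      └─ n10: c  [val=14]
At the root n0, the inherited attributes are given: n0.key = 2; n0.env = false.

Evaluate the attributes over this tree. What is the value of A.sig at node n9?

1. n0.key = 2  [given at root]
2. n0.env = false  [given at root]
3. n1.sig = false  [S₀.env == true]
4. n2.sig = true  [A₀.sig == false]
5. n3.acc = true  [terminal]
6. n4.lab = true  [terminal]
7. n2.lab = "xm"  ["xm"]
8. n2.tag = "pu"  ["pu"]
9. n1.lab = "xmx"  [A₁.lab ++ "x"]
10. n1.tag = "u"  [if A₀.sig then A₁.lab else "u"]
11. n5.key = -6  [len(A.lab) - 9]
12. n5.env = false  [S₀.env == true]
13. n6.key = 15  [S₀.key + 21]
14. n6.env = false  [S₀.env == true]
15. n7.lab = false  [terminal]
16. n8.live = 12  [terminal]
17. n6.cnt = true  [S.key > 14]
18. n9.sig = false  [S₁.cnt == false]
19. n10.val = 14  [terminal]
20. n9.lab = "vp"  ["vp"]
21. n9.tag = "xm"  ["xm"]
22. n5.cnt = false  [false]
23. n0.cnt = true  [S₀.key > 1]

false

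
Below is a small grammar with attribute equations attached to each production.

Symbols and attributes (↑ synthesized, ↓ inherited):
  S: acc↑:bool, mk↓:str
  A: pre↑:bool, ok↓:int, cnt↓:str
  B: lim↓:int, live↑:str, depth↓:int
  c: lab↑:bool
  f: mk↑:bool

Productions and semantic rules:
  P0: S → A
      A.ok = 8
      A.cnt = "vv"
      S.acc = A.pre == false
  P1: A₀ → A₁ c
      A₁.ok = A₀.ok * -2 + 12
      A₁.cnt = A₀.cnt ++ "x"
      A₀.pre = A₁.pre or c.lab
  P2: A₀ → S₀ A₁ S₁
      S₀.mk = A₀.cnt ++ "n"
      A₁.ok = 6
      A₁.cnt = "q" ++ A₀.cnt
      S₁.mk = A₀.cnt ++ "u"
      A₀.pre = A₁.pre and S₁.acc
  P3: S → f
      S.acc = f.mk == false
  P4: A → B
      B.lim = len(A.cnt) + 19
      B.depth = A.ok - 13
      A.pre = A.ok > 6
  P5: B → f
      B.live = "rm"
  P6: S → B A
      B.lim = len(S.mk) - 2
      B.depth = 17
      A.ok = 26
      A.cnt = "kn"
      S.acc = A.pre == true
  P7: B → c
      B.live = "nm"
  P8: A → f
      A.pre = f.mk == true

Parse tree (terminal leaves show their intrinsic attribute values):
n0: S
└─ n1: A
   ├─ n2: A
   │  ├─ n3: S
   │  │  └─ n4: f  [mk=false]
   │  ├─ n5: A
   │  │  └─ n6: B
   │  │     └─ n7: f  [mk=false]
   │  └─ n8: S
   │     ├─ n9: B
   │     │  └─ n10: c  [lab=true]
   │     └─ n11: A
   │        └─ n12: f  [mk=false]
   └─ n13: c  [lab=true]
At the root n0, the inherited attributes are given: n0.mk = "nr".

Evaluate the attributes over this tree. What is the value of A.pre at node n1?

1. n0.mk = "nr"  [given at root]
2. n1.ok = 8  [8]
3. n1.cnt = "vv"  ["vv"]
4. n2.ok = -4  [A₀.ok * -2 + 12]
5. n2.cnt = "vvx"  [A₀.cnt ++ "x"]
6. n3.mk = "vvxn"  [A₀.cnt ++ "n"]
7. n4.mk = false  [terminal]
8. n3.acc = true  [f.mk == false]
9. n5.ok = 6  [6]
10. n5.cnt = "qvvx"  ["q" ++ A₀.cnt]
11. n6.lim = 23  [len(A.cnt) + 19]
12. n6.depth = -7  [A.ok - 13]
13. n7.mk = false  [terminal]
14. n6.live = "rm"  ["rm"]
15. n5.pre = false  [A.ok > 6]
16. n8.mk = "vvxu"  [A₀.cnt ++ "u"]
17. n9.lim = 2  [len(S.mk) - 2]
18. n9.depth = 17  [17]
19. n10.lab = true  [terminal]
20. n9.live = "nm"  ["nm"]
21. n11.ok = 26  [26]
22. n11.cnt = "kn"  ["kn"]
23. n12.mk = false  [terminal]
24. n11.pre = false  [f.mk == true]
25. n8.acc = false  [A.pre == true]
26. n2.pre = false  [A₁.pre and S₁.acc]
27. n13.lab = true  [terminal]
28. n1.pre = true  [A₁.pre or c.lab]
29. n0.acc = false  [A.pre == false]

true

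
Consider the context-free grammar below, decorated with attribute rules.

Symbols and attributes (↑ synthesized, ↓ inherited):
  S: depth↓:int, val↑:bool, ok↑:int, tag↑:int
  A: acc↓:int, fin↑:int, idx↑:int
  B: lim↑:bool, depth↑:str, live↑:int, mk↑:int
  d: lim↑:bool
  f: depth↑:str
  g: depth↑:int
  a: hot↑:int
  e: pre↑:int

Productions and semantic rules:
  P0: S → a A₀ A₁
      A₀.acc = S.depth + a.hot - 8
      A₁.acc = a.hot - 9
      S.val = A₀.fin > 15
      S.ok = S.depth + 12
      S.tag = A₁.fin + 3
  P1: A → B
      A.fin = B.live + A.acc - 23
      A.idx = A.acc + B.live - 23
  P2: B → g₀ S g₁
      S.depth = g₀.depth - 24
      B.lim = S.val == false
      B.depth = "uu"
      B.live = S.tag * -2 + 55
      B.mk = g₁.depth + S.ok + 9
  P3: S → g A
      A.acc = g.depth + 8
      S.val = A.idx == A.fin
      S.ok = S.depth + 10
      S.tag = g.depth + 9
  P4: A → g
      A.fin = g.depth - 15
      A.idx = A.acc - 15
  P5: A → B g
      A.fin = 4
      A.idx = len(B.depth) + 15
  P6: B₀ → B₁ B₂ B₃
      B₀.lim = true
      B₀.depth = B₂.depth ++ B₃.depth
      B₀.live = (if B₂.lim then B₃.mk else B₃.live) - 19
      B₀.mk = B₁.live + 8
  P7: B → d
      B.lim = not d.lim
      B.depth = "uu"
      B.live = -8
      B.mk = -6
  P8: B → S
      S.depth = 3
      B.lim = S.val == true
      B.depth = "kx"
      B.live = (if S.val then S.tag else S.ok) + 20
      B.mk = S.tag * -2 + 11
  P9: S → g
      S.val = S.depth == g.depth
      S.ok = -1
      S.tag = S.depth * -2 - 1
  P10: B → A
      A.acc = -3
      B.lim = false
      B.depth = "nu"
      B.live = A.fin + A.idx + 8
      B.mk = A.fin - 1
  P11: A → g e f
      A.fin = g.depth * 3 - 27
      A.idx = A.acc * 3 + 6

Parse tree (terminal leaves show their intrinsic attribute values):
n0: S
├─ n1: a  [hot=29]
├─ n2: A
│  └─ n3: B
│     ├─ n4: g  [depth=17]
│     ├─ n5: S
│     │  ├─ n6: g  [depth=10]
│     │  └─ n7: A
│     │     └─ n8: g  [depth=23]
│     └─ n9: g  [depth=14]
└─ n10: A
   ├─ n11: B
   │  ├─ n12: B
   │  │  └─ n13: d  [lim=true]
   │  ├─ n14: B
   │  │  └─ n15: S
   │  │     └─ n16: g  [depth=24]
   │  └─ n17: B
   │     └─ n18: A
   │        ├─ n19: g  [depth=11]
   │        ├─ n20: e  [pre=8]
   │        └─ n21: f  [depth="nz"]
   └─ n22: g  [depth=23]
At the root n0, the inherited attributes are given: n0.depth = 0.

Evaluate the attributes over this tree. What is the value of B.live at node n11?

-8

1. n0.depth = 0  [given at root]
2. n1.hot = 29  [terminal]
3. n2.acc = 21  [S.depth + a.hot - 8]
4. n4.depth = 17  [terminal]
5. n5.depth = -7  [g₀.depth - 24]
6. n6.depth = 10  [terminal]
7. n7.acc = 18  [g.depth + 8]
8. n8.depth = 23  [terminal]
9. n7.fin = 8  [g.depth - 15]
10. n7.idx = 3  [A.acc - 15]
11. n5.val = false  [A.idx == A.fin]
12. n5.ok = 3  [S.depth + 10]
13. n5.tag = 19  [g.depth + 9]
14. n9.depth = 14  [terminal]
15. n3.lim = true  [S.val == false]
16. n3.depth = "uu"  ["uu"]
17. n3.live = 17  [S.tag * -2 + 55]
18. n3.mk = 26  [g₁.depth + S.ok + 9]
19. n2.fin = 15  [B.live + A.acc - 23]
20. n2.idx = 15  [A.acc + B.live - 23]
21. n10.acc = 20  [a.hot - 9]
22. n13.lim = true  [terminal]
23. n12.lim = false  [not d.lim]
24. n12.depth = "uu"  ["uu"]
25. n12.live = -8  [-8]
26. n12.mk = -6  [-6]
27. n15.depth = 3  [3]
28. n16.depth = 24  [terminal]
29. n15.val = false  [S.depth == g.depth]
30. n15.ok = -1  [-1]
31. n15.tag = -7  [S.depth * -2 - 1]
32. n14.lim = false  [S.val == true]
33. n14.depth = "kx"  ["kx"]
34. n14.live = 19  [(if S.val then S.tag else S.ok) + 20]
35. n14.mk = 25  [S.tag * -2 + 11]
36. n18.acc = -3  [-3]
37. n19.depth = 11  [terminal]
38. n20.pre = 8  [terminal]
39. n21.depth = "nz"  [terminal]
40. n18.fin = 6  [g.depth * 3 - 27]
41. n18.idx = -3  [A.acc * 3 + 6]
42. n17.lim = false  [false]
43. n17.depth = "nu"  ["nu"]
44. n17.live = 11  [A.fin + A.idx + 8]
45. n17.mk = 5  [A.fin - 1]
46. n11.lim = true  [true]
47. n11.depth = "kxnu"  [B₂.depth ++ B₃.depth]
48. n11.live = -8  [(if B₂.lim then B₃.mk else B₃.live) - 19]
49. n11.mk = 0  [B₁.live + 8]
50. n22.depth = 23  [terminal]
51. n10.fin = 4  [4]
52. n10.idx = 19  [len(B.depth) + 15]
53. n0.val = false  [A₀.fin > 15]
54. n0.ok = 12  [S.depth + 12]
55. n0.tag = 7  [A₁.fin + 3]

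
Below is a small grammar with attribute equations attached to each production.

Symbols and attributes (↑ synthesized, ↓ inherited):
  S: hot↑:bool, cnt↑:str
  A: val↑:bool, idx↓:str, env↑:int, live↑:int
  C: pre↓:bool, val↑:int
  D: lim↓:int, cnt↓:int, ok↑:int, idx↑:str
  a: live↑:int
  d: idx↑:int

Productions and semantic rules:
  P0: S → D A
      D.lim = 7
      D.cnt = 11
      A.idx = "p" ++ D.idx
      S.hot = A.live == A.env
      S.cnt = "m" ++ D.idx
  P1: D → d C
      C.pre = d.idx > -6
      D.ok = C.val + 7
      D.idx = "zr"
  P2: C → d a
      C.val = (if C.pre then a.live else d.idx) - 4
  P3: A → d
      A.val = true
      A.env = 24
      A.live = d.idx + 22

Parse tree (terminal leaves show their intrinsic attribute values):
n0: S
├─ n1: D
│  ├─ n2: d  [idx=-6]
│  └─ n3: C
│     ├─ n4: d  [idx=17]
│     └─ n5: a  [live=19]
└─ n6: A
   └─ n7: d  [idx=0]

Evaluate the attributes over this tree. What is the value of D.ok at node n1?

20

1. n1.lim = 7  [7]
2. n1.cnt = 11  [11]
3. n2.idx = -6  [terminal]
4. n3.pre = false  [d.idx > -6]
5. n4.idx = 17  [terminal]
6. n5.live = 19  [terminal]
7. n3.val = 13  [(if C.pre then a.live else d.idx) - 4]
8. n1.ok = 20  [C.val + 7]
9. n1.idx = "zr"  ["zr"]
10. n6.idx = "pzr"  ["p" ++ D.idx]
11. n7.idx = 0  [terminal]
12. n6.val = true  [true]
13. n6.env = 24  [24]
14. n6.live = 22  [d.idx + 22]
15. n0.hot = false  [A.live == A.env]
16. n0.cnt = "mzr"  ["m" ++ D.idx]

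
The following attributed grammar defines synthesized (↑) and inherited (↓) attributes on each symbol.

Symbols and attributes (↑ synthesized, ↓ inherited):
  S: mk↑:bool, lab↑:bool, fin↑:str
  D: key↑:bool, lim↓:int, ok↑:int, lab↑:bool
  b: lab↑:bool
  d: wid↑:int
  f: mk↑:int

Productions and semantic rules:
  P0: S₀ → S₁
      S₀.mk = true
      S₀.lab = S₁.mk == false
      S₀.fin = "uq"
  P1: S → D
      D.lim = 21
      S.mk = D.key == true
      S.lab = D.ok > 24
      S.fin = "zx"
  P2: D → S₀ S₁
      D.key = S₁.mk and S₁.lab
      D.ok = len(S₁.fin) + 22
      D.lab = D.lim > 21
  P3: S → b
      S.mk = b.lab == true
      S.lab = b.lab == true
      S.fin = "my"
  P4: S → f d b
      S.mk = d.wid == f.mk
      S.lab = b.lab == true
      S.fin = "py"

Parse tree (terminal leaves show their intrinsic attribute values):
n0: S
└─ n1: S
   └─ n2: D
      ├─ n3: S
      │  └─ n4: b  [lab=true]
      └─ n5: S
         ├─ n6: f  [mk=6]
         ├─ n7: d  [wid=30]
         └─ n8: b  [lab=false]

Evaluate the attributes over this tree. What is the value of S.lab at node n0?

1. n2.lim = 21  [21]
2. n4.lab = true  [terminal]
3. n3.mk = true  [b.lab == true]
4. n3.lab = true  [b.lab == true]
5. n3.fin = "my"  ["my"]
6. n6.mk = 6  [terminal]
7. n7.wid = 30  [terminal]
8. n8.lab = false  [terminal]
9. n5.mk = false  [d.wid == f.mk]
10. n5.lab = false  [b.lab == true]
11. n5.fin = "py"  ["py"]
12. n2.key = false  [S₁.mk and S₁.lab]
13. n2.ok = 24  [len(S₁.fin) + 22]
14. n2.lab = false  [D.lim > 21]
15. n1.mk = false  [D.key == true]
16. n1.lab = false  [D.ok > 24]
17. n1.fin = "zx"  ["zx"]
18. n0.mk = true  [true]
19. n0.lab = true  [S₁.mk == false]
20. n0.fin = "uq"  ["uq"]

true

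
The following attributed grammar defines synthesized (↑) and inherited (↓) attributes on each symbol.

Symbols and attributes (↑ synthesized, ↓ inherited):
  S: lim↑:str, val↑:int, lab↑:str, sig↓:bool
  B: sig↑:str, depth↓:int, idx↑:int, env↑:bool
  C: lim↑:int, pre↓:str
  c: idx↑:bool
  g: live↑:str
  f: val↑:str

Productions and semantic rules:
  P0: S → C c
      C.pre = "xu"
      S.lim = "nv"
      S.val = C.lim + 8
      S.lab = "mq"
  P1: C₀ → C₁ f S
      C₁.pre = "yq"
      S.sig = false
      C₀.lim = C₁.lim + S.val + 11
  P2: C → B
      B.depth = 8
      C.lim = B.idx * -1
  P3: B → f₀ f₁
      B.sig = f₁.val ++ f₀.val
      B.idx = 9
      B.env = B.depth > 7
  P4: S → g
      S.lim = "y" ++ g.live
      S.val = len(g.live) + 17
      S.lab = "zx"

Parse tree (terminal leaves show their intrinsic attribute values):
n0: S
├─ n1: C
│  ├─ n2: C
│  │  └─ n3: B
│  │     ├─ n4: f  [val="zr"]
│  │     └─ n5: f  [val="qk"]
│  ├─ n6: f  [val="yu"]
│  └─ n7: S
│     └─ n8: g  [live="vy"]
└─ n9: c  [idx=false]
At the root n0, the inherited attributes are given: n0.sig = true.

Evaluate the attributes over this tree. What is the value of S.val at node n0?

1. n0.sig = true  [given at root]
2. n1.pre = "xu"  ["xu"]
3. n2.pre = "yq"  ["yq"]
4. n3.depth = 8  [8]
5. n4.val = "zr"  [terminal]
6. n5.val = "qk"  [terminal]
7. n3.sig = "qkzr"  [f₁.val ++ f₀.val]
8. n3.idx = 9  [9]
9. n3.env = true  [B.depth > 7]
10. n2.lim = -9  [B.idx * -1]
11. n6.val = "yu"  [terminal]
12. n7.sig = false  [false]
13. n8.live = "vy"  [terminal]
14. n7.lim = "yvy"  ["y" ++ g.live]
15. n7.val = 19  [len(g.live) + 17]
16. n7.lab = "zx"  ["zx"]
17. n1.lim = 21  [C₁.lim + S.val + 11]
18. n9.idx = false  [terminal]
19. n0.lim = "nv"  ["nv"]
20. n0.val = 29  [C.lim + 8]
21. n0.lab = "mq"  ["mq"]

29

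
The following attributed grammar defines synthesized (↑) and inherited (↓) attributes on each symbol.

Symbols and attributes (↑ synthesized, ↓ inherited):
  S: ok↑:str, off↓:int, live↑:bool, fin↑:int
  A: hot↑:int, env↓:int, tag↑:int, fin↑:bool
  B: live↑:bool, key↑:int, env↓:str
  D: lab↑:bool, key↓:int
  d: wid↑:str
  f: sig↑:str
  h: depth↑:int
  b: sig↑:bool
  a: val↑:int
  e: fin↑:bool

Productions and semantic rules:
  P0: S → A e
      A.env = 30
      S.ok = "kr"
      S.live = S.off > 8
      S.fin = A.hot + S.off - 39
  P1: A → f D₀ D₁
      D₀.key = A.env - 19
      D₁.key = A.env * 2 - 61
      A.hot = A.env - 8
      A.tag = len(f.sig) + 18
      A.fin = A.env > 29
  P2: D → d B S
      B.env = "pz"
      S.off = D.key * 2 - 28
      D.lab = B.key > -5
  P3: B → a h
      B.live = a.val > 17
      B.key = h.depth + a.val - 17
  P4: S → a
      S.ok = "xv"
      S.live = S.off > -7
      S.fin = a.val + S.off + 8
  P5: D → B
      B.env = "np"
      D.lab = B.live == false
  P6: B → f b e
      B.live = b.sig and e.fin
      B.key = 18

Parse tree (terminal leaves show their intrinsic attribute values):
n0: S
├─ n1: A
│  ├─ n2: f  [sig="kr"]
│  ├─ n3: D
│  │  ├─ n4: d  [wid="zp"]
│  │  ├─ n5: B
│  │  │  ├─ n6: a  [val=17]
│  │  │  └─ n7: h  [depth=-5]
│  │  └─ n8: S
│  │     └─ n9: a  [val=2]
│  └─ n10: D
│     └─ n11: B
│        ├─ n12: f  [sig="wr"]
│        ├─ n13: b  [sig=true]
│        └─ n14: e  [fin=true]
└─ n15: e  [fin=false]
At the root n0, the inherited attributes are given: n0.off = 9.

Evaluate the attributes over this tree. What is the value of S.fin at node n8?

1. n0.off = 9  [given at root]
2. n1.env = 30  [30]
3. n2.sig = "kr"  [terminal]
4. n3.key = 11  [A.env - 19]
5. n4.wid = "zp"  [terminal]
6. n5.env = "pz"  ["pz"]
7. n6.val = 17  [terminal]
8. n7.depth = -5  [terminal]
9. n5.live = false  [a.val > 17]
10. n5.key = -5  [h.depth + a.val - 17]
11. n8.off = -6  [D.key * 2 - 28]
12. n9.val = 2  [terminal]
13. n8.ok = "xv"  ["xv"]
14. n8.live = true  [S.off > -7]
15. n8.fin = 4  [a.val + S.off + 8]
16. n3.lab = false  [B.key > -5]
17. n10.key = -1  [A.env * 2 - 61]
18. n11.env = "np"  ["np"]
19. n12.sig = "wr"  [terminal]
20. n13.sig = true  [terminal]
21. n14.fin = true  [terminal]
22. n11.live = true  [b.sig and e.fin]
23. n11.key = 18  [18]
24. n10.lab = false  [B.live == false]
25. n1.hot = 22  [A.env - 8]
26. n1.tag = 20  [len(f.sig) + 18]
27. n1.fin = true  [A.env > 29]
28. n15.fin = false  [terminal]
29. n0.ok = "kr"  ["kr"]
30. n0.live = true  [S.off > 8]
31. n0.fin = -8  [A.hot + S.off - 39]

4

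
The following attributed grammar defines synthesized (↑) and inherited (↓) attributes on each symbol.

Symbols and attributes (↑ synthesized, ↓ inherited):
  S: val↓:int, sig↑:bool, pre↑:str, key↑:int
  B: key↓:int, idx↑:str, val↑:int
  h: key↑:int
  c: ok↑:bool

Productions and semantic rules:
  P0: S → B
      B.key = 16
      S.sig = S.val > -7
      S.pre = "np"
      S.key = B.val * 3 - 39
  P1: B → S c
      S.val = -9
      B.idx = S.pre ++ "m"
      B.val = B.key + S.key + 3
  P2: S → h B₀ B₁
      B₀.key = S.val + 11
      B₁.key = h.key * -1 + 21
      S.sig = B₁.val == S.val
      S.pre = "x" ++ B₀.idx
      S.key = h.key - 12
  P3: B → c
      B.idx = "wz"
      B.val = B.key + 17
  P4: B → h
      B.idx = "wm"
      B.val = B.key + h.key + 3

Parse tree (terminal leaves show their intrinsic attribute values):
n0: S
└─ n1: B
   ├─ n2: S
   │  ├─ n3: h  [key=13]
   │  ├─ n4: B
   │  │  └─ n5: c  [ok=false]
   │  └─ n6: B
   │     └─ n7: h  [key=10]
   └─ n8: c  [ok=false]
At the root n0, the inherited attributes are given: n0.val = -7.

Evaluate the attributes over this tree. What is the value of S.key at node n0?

21

1. n0.val = -7  [given at root]
2. n1.key = 16  [16]
3. n2.val = -9  [-9]
4. n3.key = 13  [terminal]
5. n4.key = 2  [S.val + 11]
6. n5.ok = false  [terminal]
7. n4.idx = "wz"  ["wz"]
8. n4.val = 19  [B.key + 17]
9. n6.key = 8  [h.key * -1 + 21]
10. n7.key = 10  [terminal]
11. n6.idx = "wm"  ["wm"]
12. n6.val = 21  [B.key + h.key + 3]
13. n2.sig = false  [B₁.val == S.val]
14. n2.pre = "xwz"  ["x" ++ B₀.idx]
15. n2.key = 1  [h.key - 12]
16. n8.ok = false  [terminal]
17. n1.idx = "xwzm"  [S.pre ++ "m"]
18. n1.val = 20  [B.key + S.key + 3]
19. n0.sig = false  [S.val > -7]
20. n0.pre = "np"  ["np"]
21. n0.key = 21  [B.val * 3 - 39]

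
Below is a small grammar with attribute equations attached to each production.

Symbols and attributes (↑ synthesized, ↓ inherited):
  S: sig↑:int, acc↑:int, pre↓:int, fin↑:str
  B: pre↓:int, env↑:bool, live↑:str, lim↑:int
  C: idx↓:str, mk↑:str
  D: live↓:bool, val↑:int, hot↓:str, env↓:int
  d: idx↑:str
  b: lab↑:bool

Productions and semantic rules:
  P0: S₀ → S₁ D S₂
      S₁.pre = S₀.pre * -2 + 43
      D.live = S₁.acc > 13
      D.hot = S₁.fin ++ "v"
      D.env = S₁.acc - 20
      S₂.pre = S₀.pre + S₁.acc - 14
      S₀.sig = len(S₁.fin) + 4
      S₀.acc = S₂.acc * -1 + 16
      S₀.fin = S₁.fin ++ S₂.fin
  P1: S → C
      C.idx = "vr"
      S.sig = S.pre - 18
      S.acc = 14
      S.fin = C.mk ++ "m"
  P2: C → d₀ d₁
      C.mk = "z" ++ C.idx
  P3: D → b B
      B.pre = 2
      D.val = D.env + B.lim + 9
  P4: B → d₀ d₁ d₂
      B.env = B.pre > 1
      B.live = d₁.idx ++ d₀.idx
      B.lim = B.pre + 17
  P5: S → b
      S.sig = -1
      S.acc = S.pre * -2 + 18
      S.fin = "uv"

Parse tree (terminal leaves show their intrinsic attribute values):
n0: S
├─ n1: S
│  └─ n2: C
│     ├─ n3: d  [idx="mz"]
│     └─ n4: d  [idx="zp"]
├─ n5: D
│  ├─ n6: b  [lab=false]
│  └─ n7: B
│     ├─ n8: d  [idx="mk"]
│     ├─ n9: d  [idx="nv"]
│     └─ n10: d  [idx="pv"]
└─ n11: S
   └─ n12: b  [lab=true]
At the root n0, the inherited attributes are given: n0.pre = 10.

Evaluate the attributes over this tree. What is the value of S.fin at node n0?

"zvrmuv"

1. n0.pre = 10  [given at root]
2. n1.pre = 23  [S₀.pre * -2 + 43]
3. n2.idx = "vr"  ["vr"]
4. n3.idx = "mz"  [terminal]
5. n4.idx = "zp"  [terminal]
6. n2.mk = "zvr"  ["z" ++ C.idx]
7. n1.sig = 5  [S.pre - 18]
8. n1.acc = 14  [14]
9. n1.fin = "zvrm"  [C.mk ++ "m"]
10. n5.live = true  [S₁.acc > 13]
11. n5.hot = "zvrmv"  [S₁.fin ++ "v"]
12. n5.env = -6  [S₁.acc - 20]
13. n6.lab = false  [terminal]
14. n7.pre = 2  [2]
15. n8.idx = "mk"  [terminal]
16. n9.idx = "nv"  [terminal]
17. n10.idx = "pv"  [terminal]
18. n7.env = true  [B.pre > 1]
19. n7.live = "nvmk"  [d₁.idx ++ d₀.idx]
20. n7.lim = 19  [B.pre + 17]
21. n5.val = 22  [D.env + B.lim + 9]
22. n11.pre = 10  [S₀.pre + S₁.acc - 14]
23. n12.lab = true  [terminal]
24. n11.sig = -1  [-1]
25. n11.acc = -2  [S.pre * -2 + 18]
26. n11.fin = "uv"  ["uv"]
27. n0.sig = 8  [len(S₁.fin) + 4]
28. n0.acc = 18  [S₂.acc * -1 + 16]
29. n0.fin = "zvrmuv"  [S₁.fin ++ S₂.fin]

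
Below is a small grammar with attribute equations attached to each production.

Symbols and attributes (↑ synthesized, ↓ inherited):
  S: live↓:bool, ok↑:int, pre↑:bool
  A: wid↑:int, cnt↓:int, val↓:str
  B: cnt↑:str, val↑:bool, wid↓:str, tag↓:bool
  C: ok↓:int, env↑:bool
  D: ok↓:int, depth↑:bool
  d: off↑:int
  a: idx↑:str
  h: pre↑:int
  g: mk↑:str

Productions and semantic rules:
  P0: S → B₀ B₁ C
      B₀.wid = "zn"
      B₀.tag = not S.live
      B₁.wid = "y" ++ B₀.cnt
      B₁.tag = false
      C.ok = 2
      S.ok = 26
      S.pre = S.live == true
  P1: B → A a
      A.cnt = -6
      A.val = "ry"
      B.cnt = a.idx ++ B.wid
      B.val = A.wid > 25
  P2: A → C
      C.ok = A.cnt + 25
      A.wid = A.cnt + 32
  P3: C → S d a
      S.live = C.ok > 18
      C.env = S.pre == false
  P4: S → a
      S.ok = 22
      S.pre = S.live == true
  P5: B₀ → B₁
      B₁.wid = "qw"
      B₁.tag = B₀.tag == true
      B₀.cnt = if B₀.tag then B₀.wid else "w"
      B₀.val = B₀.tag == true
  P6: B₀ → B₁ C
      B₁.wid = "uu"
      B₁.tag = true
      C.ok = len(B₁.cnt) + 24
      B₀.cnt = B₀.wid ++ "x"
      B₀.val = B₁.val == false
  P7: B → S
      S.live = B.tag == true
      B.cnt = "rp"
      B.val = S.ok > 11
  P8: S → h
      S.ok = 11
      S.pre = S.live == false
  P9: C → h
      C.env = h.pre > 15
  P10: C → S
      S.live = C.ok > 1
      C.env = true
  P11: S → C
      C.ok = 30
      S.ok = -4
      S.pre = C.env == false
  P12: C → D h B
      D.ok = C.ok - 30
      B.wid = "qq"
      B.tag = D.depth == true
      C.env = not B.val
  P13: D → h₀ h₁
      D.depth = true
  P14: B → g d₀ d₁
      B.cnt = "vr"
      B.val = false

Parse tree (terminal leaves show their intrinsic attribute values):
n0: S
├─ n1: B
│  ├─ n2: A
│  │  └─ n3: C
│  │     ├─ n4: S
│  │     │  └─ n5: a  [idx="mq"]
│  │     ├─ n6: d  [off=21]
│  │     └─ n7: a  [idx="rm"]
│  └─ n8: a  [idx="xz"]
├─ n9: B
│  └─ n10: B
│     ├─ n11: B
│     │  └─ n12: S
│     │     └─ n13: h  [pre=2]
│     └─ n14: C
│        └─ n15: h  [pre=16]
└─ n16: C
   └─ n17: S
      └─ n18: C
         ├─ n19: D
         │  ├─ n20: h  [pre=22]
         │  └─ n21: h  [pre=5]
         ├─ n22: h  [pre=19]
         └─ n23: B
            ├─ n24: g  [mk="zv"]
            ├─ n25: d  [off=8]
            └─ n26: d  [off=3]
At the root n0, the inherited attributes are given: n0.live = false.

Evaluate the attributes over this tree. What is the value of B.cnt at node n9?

"w"

1. n0.live = false  [given at root]
2. n1.wid = "zn"  ["zn"]
3. n1.tag = true  [not S.live]
4. n2.cnt = -6  [-6]
5. n2.val = "ry"  ["ry"]
6. n3.ok = 19  [A.cnt + 25]
7. n4.live = true  [C.ok > 18]
8. n5.idx = "mq"  [terminal]
9. n4.ok = 22  [22]
10. n4.pre = true  [S.live == true]
11. n6.off = 21  [terminal]
12. n7.idx = "rm"  [terminal]
13. n3.env = false  [S.pre == false]
14. n2.wid = 26  [A.cnt + 32]
15. n8.idx = "xz"  [terminal]
16. n1.cnt = "xzzn"  [a.idx ++ B.wid]
17. n1.val = true  [A.wid > 25]
18. n9.wid = "yxzzn"  ["y" ++ B₀.cnt]
19. n9.tag = false  [false]
20. n10.wid = "qw"  ["qw"]
21. n10.tag = false  [B₀.tag == true]
22. n11.wid = "uu"  ["uu"]
23. n11.tag = true  [true]
24. n12.live = true  [B.tag == true]
25. n13.pre = 2  [terminal]
26. n12.ok = 11  [11]
27. n12.pre = false  [S.live == false]
28. n11.cnt = "rp"  ["rp"]
29. n11.val = false  [S.ok > 11]
30. n14.ok = 26  [len(B₁.cnt) + 24]
31. n15.pre = 16  [terminal]
32. n14.env = true  [h.pre > 15]
33. n10.cnt = "qwx"  [B₀.wid ++ "x"]
34. n10.val = true  [B₁.val == false]
35. n9.cnt = "w"  [if B₀.tag then B₀.wid else "w"]
36. n9.val = false  [B₀.tag == true]
37. n16.ok = 2  [2]
38. n17.live = true  [C.ok > 1]
39. n18.ok = 30  [30]
40. n19.ok = 0  [C.ok - 30]
41. n20.pre = 22  [terminal]
42. n21.pre = 5  [terminal]
43. n19.depth = true  [true]
44. n22.pre = 19  [terminal]
45. n23.wid = "qq"  ["qq"]
46. n23.tag = true  [D.depth == true]
47. n24.mk = "zv"  [terminal]
48. n25.off = 8  [terminal]
49. n26.off = 3  [terminal]
50. n23.cnt = "vr"  ["vr"]
51. n23.val = false  [false]
52. n18.env = true  [not B.val]
53. n17.ok = -4  [-4]
54. n17.pre = false  [C.env == false]
55. n16.env = true  [true]
56. n0.ok = 26  [26]
57. n0.pre = false  [S.live == true]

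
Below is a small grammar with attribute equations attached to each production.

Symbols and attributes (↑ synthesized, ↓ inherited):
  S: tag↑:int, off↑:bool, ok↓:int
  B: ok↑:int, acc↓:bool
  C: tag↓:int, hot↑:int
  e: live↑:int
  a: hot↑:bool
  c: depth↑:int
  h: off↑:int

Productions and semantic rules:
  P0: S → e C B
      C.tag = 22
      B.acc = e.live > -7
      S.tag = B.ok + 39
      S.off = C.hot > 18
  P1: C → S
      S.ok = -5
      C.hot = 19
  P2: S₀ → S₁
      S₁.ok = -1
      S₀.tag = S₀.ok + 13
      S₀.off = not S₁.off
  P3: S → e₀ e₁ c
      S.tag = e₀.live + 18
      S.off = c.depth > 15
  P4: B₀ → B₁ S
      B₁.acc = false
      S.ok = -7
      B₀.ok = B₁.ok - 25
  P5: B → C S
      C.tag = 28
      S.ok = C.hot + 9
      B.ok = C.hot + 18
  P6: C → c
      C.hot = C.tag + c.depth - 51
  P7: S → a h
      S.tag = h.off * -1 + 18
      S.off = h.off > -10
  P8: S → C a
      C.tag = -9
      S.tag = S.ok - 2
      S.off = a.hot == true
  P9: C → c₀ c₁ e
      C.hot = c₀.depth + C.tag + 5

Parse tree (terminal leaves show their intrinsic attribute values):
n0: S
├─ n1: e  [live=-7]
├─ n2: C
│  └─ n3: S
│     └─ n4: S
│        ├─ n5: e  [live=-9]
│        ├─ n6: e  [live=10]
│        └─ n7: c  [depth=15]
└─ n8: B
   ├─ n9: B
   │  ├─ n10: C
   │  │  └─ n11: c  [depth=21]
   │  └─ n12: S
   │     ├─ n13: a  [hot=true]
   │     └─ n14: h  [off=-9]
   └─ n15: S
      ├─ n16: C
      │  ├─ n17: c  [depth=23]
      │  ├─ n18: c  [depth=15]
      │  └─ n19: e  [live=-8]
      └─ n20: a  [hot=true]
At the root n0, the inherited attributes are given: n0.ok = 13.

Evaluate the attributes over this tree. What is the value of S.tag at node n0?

1. n0.ok = 13  [given at root]
2. n1.live = -7  [terminal]
3. n2.tag = 22  [22]
4. n3.ok = -5  [-5]
5. n4.ok = -1  [-1]
6. n5.live = -9  [terminal]
7. n6.live = 10  [terminal]
8. n7.depth = 15  [terminal]
9. n4.tag = 9  [e₀.live + 18]
10. n4.off = false  [c.depth > 15]
11. n3.tag = 8  [S₀.ok + 13]
12. n3.off = true  [not S₁.off]
13. n2.hot = 19  [19]
14. n8.acc = false  [e.live > -7]
15. n9.acc = false  [false]
16. n10.tag = 28  [28]
17. n11.depth = 21  [terminal]
18. n10.hot = -2  [C.tag + c.depth - 51]
19. n12.ok = 7  [C.hot + 9]
20. n13.hot = true  [terminal]
21. n14.off = -9  [terminal]
22. n12.tag = 27  [h.off * -1 + 18]
23. n12.off = true  [h.off > -10]
24. n9.ok = 16  [C.hot + 18]
25. n15.ok = -7  [-7]
26. n16.tag = -9  [-9]
27. n17.depth = 23  [terminal]
28. n18.depth = 15  [terminal]
29. n19.live = -8  [terminal]
30. n16.hot = 19  [c₀.depth + C.tag + 5]
31. n20.hot = true  [terminal]
32. n15.tag = -9  [S.ok - 2]
33. n15.off = true  [a.hot == true]
34. n8.ok = -9  [B₁.ok - 25]
35. n0.tag = 30  [B.ok + 39]
36. n0.off = true  [C.hot > 18]

30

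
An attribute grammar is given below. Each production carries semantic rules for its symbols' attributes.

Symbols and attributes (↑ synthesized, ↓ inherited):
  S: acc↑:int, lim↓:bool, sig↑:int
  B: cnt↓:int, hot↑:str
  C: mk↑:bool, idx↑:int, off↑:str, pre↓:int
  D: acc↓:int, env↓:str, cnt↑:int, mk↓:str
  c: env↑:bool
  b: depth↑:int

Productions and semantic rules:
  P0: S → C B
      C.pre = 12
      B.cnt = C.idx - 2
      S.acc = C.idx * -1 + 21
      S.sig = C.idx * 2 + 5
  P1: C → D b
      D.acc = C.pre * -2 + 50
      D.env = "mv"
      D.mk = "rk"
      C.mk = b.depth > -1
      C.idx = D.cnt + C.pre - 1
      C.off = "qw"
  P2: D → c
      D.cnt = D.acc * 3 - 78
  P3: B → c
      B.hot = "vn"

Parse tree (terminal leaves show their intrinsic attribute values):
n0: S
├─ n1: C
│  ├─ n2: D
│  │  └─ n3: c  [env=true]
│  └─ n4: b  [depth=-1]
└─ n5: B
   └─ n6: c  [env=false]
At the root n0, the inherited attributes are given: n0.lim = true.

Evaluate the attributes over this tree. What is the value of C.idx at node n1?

1. n0.lim = true  [given at root]
2. n1.pre = 12  [12]
3. n2.acc = 26  [C.pre * -2 + 50]
4. n2.env = "mv"  ["mv"]
5. n2.mk = "rk"  ["rk"]
6. n3.env = true  [terminal]
7. n2.cnt = 0  [D.acc * 3 - 78]
8. n4.depth = -1  [terminal]
9. n1.mk = false  [b.depth > -1]
10. n1.idx = 11  [D.cnt + C.pre - 1]
11. n1.off = "qw"  ["qw"]
12. n5.cnt = 9  [C.idx - 2]
13. n6.env = false  [terminal]
14. n5.hot = "vn"  ["vn"]
15. n0.acc = 10  [C.idx * -1 + 21]
16. n0.sig = 27  [C.idx * 2 + 5]

11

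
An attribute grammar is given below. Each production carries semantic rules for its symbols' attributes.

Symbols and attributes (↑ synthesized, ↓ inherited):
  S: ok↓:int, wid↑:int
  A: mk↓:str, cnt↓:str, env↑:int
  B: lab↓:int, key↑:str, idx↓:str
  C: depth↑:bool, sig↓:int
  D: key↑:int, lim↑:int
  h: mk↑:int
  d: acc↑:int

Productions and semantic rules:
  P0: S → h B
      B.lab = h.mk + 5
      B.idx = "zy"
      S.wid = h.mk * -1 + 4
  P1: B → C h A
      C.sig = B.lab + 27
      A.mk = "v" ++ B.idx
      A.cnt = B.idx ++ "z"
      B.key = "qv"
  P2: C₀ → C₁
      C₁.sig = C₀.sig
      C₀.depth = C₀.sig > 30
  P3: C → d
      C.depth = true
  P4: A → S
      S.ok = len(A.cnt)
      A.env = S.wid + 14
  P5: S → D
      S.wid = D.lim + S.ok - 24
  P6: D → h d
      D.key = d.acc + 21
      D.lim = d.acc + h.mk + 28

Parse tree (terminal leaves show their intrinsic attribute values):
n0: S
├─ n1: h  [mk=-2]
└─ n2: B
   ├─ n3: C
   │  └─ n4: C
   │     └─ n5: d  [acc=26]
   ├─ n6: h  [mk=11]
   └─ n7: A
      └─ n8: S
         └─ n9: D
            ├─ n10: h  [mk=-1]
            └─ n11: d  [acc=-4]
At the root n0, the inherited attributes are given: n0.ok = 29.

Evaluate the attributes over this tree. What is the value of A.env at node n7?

16

1. n0.ok = 29  [given at root]
2. n1.mk = -2  [terminal]
3. n2.lab = 3  [h.mk + 5]
4. n2.idx = "zy"  ["zy"]
5. n3.sig = 30  [B.lab + 27]
6. n4.sig = 30  [C₀.sig]
7. n5.acc = 26  [terminal]
8. n4.depth = true  [true]
9. n3.depth = false  [C₀.sig > 30]
10. n6.mk = 11  [terminal]
11. n7.mk = "vzy"  ["v" ++ B.idx]
12. n7.cnt = "zyz"  [B.idx ++ "z"]
13. n8.ok = 3  [len(A.cnt)]
14. n10.mk = -1  [terminal]
15. n11.acc = -4  [terminal]
16. n9.key = 17  [d.acc + 21]
17. n9.lim = 23  [d.acc + h.mk + 28]
18. n8.wid = 2  [D.lim + S.ok - 24]
19. n7.env = 16  [S.wid + 14]
20. n2.key = "qv"  ["qv"]
21. n0.wid = 6  [h.mk * -1 + 4]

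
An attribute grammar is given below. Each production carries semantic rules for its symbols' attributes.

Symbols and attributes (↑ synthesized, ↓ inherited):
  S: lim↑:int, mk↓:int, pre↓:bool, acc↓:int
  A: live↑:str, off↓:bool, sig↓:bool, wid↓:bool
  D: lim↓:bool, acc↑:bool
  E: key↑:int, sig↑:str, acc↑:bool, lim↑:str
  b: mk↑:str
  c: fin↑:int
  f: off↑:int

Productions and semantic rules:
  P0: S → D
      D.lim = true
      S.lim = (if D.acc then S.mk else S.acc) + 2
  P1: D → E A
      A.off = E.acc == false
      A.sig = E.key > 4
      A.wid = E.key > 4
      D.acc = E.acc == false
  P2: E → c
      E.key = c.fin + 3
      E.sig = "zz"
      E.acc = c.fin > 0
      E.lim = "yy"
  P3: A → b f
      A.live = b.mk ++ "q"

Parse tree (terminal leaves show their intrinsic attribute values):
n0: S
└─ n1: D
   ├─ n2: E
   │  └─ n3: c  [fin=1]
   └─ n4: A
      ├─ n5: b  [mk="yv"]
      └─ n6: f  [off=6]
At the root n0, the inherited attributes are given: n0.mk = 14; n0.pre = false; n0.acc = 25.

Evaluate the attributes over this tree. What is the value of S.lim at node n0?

27

1. n0.mk = 14  [given at root]
2. n0.pre = false  [given at root]
3. n0.acc = 25  [given at root]
4. n1.lim = true  [true]
5. n3.fin = 1  [terminal]
6. n2.key = 4  [c.fin + 3]
7. n2.sig = "zz"  ["zz"]
8. n2.acc = true  [c.fin > 0]
9. n2.lim = "yy"  ["yy"]
10. n4.off = false  [E.acc == false]
11. n4.sig = false  [E.key > 4]
12. n4.wid = false  [E.key > 4]
13. n5.mk = "yv"  [terminal]
14. n6.off = 6  [terminal]
15. n4.live = "yvq"  [b.mk ++ "q"]
16. n1.acc = false  [E.acc == false]
17. n0.lim = 27  [(if D.acc then S.mk else S.acc) + 2]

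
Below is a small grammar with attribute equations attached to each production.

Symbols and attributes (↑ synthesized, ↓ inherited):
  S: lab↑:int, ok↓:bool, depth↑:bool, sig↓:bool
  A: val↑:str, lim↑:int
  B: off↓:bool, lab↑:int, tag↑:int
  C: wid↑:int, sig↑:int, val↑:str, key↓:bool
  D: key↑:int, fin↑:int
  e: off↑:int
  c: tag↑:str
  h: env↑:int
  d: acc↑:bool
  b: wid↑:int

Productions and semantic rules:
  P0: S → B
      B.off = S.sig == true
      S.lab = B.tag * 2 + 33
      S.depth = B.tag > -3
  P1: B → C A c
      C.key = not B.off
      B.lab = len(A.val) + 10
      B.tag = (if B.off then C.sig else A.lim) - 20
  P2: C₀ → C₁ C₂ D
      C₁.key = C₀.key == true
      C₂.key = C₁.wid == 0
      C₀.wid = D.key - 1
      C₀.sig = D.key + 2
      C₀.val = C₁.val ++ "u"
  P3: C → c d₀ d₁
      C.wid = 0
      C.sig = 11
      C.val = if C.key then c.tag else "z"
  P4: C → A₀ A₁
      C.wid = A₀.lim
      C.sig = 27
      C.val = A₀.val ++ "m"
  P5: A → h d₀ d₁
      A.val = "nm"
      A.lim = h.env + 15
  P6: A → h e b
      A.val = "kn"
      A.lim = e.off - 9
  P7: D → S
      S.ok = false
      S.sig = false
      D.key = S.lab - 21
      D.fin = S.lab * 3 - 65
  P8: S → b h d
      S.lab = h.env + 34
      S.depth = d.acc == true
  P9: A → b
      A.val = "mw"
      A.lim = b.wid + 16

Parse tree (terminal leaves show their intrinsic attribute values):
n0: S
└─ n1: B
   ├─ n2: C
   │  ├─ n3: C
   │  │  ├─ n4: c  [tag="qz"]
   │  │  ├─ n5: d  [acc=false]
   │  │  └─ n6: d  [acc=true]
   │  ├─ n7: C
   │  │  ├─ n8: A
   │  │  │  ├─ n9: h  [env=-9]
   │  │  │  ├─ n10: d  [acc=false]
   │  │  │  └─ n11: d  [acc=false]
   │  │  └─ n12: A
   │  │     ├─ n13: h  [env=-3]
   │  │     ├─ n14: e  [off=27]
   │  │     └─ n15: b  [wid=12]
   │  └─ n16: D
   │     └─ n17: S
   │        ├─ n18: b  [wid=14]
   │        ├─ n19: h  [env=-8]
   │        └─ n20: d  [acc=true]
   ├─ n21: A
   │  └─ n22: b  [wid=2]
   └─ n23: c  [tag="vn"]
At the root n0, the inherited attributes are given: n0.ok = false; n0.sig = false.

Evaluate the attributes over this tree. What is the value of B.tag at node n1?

-2

1. n0.ok = false  [given at root]
2. n0.sig = false  [given at root]
3. n1.off = false  [S.sig == true]
4. n2.key = true  [not B.off]
5. n3.key = true  [C₀.key == true]
6. n4.tag = "qz"  [terminal]
7. n5.acc = false  [terminal]
8. n6.acc = true  [terminal]
9. n3.wid = 0  [0]
10. n3.sig = 11  [11]
11. n3.val = "qz"  [if C.key then c.tag else "z"]
12. n7.key = true  [C₁.wid == 0]
13. n9.env = -9  [terminal]
14. n10.acc = false  [terminal]
15. n11.acc = false  [terminal]
16. n8.val = "nm"  ["nm"]
17. n8.lim = 6  [h.env + 15]
18. n13.env = -3  [terminal]
19. n14.off = 27  [terminal]
20. n15.wid = 12  [terminal]
21. n12.val = "kn"  ["kn"]
22. n12.lim = 18  [e.off - 9]
23. n7.wid = 6  [A₀.lim]
24. n7.sig = 27  [27]
25. n7.val = "nmm"  [A₀.val ++ "m"]
26. n17.ok = false  [false]
27. n17.sig = false  [false]
28. n18.wid = 14  [terminal]
29. n19.env = -8  [terminal]
30. n20.acc = true  [terminal]
31. n17.lab = 26  [h.env + 34]
32. n17.depth = true  [d.acc == true]
33. n16.key = 5  [S.lab - 21]
34. n16.fin = 13  [S.lab * 3 - 65]
35. n2.wid = 4  [D.key - 1]
36. n2.sig = 7  [D.key + 2]
37. n2.val = "qzu"  [C₁.val ++ "u"]
38. n22.wid = 2  [terminal]
39. n21.val = "mw"  ["mw"]
40. n21.lim = 18  [b.wid + 16]
41. n23.tag = "vn"  [terminal]
42. n1.lab = 12  [len(A.val) + 10]
43. n1.tag = -2  [(if B.off then C.sig else A.lim) - 20]
44. n0.lab = 29  [B.tag * 2 + 33]
45. n0.depth = true  [B.tag > -3]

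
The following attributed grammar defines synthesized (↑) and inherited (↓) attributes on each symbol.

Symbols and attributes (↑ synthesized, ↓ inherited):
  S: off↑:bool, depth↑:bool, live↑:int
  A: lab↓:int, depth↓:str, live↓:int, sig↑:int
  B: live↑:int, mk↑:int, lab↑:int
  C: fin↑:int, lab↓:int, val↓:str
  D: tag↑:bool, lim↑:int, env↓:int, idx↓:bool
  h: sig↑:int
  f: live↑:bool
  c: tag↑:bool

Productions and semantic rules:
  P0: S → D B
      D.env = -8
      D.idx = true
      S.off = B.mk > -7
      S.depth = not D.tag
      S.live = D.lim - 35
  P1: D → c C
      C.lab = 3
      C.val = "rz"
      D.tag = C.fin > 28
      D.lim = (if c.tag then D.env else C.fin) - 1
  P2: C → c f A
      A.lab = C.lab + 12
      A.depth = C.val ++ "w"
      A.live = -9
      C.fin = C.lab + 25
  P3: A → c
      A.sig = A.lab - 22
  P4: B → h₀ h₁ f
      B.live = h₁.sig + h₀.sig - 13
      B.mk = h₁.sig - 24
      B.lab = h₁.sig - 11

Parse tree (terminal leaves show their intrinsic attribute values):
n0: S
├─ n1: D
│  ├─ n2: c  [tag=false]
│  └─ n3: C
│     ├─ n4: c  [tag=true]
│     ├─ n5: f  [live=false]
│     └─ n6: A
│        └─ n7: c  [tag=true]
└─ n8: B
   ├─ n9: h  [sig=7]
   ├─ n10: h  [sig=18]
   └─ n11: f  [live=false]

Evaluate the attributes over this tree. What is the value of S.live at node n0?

1. n1.env = -8  [-8]
2. n1.idx = true  [true]
3. n2.tag = false  [terminal]
4. n3.lab = 3  [3]
5. n3.val = "rz"  ["rz"]
6. n4.tag = true  [terminal]
7. n5.live = false  [terminal]
8. n6.lab = 15  [C.lab + 12]
9. n6.depth = "rzw"  [C.val ++ "w"]
10. n6.live = -9  [-9]
11. n7.tag = true  [terminal]
12. n6.sig = -7  [A.lab - 22]
13. n3.fin = 28  [C.lab + 25]
14. n1.tag = false  [C.fin > 28]
15. n1.lim = 27  [(if c.tag then D.env else C.fin) - 1]
16. n9.sig = 7  [terminal]
17. n10.sig = 18  [terminal]
18. n11.live = false  [terminal]
19. n8.live = 12  [h₁.sig + h₀.sig - 13]
20. n8.mk = -6  [h₁.sig - 24]
21. n8.lab = 7  [h₁.sig - 11]
22. n0.off = true  [B.mk > -7]
23. n0.depth = true  [not D.tag]
24. n0.live = -8  [D.lim - 35]

-8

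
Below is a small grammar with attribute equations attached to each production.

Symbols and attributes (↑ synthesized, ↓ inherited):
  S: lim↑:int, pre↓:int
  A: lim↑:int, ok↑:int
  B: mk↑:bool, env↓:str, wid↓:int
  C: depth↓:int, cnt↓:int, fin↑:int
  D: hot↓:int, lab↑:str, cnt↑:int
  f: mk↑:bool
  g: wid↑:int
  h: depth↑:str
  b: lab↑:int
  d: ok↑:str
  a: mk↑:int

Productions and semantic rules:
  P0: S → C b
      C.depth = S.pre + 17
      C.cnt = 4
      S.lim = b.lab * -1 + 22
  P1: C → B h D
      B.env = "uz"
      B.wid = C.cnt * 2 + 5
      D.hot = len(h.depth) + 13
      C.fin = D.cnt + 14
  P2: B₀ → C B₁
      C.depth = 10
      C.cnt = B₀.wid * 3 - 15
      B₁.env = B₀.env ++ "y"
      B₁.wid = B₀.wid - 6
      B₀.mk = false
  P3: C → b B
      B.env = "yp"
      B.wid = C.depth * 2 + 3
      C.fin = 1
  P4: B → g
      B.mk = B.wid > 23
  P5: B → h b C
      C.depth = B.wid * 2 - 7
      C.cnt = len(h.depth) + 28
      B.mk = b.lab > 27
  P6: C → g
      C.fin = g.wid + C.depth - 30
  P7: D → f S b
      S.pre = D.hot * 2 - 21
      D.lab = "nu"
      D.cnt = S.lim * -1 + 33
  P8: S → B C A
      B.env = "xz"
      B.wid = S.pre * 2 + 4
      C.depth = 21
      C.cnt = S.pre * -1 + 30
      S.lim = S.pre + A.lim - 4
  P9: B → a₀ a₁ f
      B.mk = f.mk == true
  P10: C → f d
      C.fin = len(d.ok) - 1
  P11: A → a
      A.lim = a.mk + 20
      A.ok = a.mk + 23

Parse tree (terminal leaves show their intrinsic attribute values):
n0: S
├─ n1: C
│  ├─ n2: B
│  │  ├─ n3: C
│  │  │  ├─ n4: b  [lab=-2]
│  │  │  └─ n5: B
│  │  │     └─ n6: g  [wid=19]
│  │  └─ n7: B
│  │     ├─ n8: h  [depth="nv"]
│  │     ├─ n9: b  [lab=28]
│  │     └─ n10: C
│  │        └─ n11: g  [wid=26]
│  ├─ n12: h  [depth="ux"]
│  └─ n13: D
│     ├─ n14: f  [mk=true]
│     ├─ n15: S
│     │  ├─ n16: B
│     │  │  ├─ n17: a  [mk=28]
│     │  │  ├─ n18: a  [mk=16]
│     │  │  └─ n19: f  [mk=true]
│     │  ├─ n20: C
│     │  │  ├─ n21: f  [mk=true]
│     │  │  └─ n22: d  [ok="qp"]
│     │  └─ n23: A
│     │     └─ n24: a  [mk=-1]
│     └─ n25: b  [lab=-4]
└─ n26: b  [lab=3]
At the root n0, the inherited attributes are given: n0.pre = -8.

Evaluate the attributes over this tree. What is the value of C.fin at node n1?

1. n0.pre = -8  [given at root]
2. n1.depth = 9  [S.pre + 17]
3. n1.cnt = 4  [4]
4. n2.env = "uz"  ["uz"]
5. n2.wid = 13  [C.cnt * 2 + 5]
6. n3.depth = 10  [10]
7. n3.cnt = 24  [B₀.wid * 3 - 15]
8. n4.lab = -2  [terminal]
9. n5.env = "yp"  ["yp"]
10. n5.wid = 23  [C.depth * 2 + 3]
11. n6.wid = 19  [terminal]
12. n5.mk = false  [B.wid > 23]
13. n3.fin = 1  [1]
14. n7.env = "uzy"  [B₀.env ++ "y"]
15. n7.wid = 7  [B₀.wid - 6]
16. n8.depth = "nv"  [terminal]
17. n9.lab = 28  [terminal]
18. n10.depth = 7  [B.wid * 2 - 7]
19. n10.cnt = 30  [len(h.depth) + 28]
20. n11.wid = 26  [terminal]
21. n10.fin = 3  [g.wid + C.depth - 30]
22. n7.mk = true  [b.lab > 27]
23. n2.mk = false  [false]
24. n12.depth = "ux"  [terminal]
25. n13.hot = 15  [len(h.depth) + 13]
26. n14.mk = true  [terminal]
27. n15.pre = 9  [D.hot * 2 - 21]
28. n16.env = "xz"  ["xz"]
29. n16.wid = 22  [S.pre * 2 + 4]
30. n17.mk = 28  [terminal]
31. n18.mk = 16  [terminal]
32. n19.mk = true  [terminal]
33. n16.mk = true  [f.mk == true]
34. n20.depth = 21  [21]
35. n20.cnt = 21  [S.pre * -1 + 30]
36. n21.mk = true  [terminal]
37. n22.ok = "qp"  [terminal]
38. n20.fin = 1  [len(d.ok) - 1]
39. n24.mk = -1  [terminal]
40. n23.lim = 19  [a.mk + 20]
41. n23.ok = 22  [a.mk + 23]
42. n15.lim = 24  [S.pre + A.lim - 4]
43. n25.lab = -4  [terminal]
44. n13.lab = "nu"  ["nu"]
45. n13.cnt = 9  [S.lim * -1 + 33]
46. n1.fin = 23  [D.cnt + 14]
47. n26.lab = 3  [terminal]
48. n0.lim = 19  [b.lab * -1 + 22]

23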